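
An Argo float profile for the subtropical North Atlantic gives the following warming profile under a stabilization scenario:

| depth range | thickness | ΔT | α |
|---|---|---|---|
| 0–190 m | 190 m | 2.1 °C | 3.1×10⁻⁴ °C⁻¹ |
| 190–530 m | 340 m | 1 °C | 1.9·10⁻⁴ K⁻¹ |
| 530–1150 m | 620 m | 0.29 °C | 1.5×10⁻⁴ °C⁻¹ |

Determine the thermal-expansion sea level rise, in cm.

2.1 × 190 × 3.1×10⁻⁴ = 0.12369 m
1 × 340 × 1.9×10⁻⁴ = 0.06460 m
Layer 3: 1.5×10⁻⁴ × 620 × 0.29 = 0.02697 m
Δh = 0.12369 + 0.06460 + 0.02697 = 0.21526 m

Δh ≈ 21.5 cm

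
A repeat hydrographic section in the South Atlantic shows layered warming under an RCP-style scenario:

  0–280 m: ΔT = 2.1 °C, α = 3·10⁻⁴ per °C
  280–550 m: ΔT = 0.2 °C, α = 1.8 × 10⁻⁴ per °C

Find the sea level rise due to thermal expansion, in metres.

0–280 m: 2.1 × 280 × 3×10⁻⁴ = 0.17640 m
Layer 2: 0.2 × 1.8×10⁻⁴ × 270 = 0.00972 m
Δh = 0.17640 + 0.00972 = 0.18612 m

Δh ≈ 0.186 m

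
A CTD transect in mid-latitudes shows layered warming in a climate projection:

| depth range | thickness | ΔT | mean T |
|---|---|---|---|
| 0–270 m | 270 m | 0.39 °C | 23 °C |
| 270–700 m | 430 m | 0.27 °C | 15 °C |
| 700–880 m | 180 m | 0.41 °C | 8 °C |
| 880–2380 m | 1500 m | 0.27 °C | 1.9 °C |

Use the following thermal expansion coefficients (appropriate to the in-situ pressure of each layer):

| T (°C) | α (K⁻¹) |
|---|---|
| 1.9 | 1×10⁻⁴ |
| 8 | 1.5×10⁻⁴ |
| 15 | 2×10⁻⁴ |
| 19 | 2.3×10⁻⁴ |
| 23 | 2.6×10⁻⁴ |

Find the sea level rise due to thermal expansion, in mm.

102 mm of thermosteric rise

Layer 1 at 23 °C → α = 2.6×10⁻⁴ K⁻¹
Layer 2 at 15 °C → α = 2×10⁻⁴ K⁻¹
Layer 3 at 8 °C → α = 1.5×10⁻⁴ K⁻¹
Layer 4 at 1.9 °C → α = 1×10⁻⁴ K⁻¹
270 × 2.6×10⁻⁴ × 0.39 = 0.027378 m
270–700 m: 2×10⁻⁴ × 0.27 × 430 = 0.02322 m
Layer 3: 0.41 × 180 × 1.5×10⁻⁴ = 0.01107 m
880–2380 m: 0.27 × 1×10⁻⁴ × 1500 = 0.04050 m
Δh = 0.027378 + 0.02322 + 0.01107 + 0.04050 = 0.102168 m ≈ 102 mm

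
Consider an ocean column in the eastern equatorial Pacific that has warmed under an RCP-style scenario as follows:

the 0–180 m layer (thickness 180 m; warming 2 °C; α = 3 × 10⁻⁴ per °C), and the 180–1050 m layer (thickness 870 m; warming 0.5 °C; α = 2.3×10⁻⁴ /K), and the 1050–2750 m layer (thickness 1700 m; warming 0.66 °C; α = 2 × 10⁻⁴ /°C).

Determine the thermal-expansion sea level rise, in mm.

2 × 3×10⁻⁴ × 180 = 0.10800 m
180–1050 m: 0.5 × 2.3×10⁻⁴ × 870 = 0.10005 m
1050–2750 m: 0.66 × 2×10⁻⁴ × 1700 = 0.22440 m
Δh = 0.10800 + 0.10005 + 0.22440 = 0.43245 m ≈ 432 mm

432 mm of thermosteric rise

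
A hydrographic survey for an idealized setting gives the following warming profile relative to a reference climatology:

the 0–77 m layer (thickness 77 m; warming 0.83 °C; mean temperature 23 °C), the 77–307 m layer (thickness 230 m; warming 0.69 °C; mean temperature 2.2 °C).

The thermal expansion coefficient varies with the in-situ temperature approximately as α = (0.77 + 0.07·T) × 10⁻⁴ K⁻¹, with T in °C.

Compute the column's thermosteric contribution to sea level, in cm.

Layer 1: α = (0.77 + 0.07×23)×10⁻⁴ = 2.38×10⁻⁴ K⁻¹
Layer 2: α = (0.77 + 0.07×2.2)×10⁻⁴ = 0.924×10⁻⁴ K⁻¹
Layer 1: 0.83 × 2.38×10⁻⁴ × 77 = 0.01521058 m
230 × 0.924×10⁻⁴ × 0.69 = 0.01466388 m
Δh = 0.01521058 + 0.01466388 = 0.02987446 m ≈ 2.99 cm

2.99 cm of thermosteric rise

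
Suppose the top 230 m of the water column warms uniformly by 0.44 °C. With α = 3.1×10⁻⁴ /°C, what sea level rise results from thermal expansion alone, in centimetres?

Δh ≈ 3.14 cm

Δh = αΔT·H = 3.1×10⁻⁴ × 0.44 × 230 = 0.031372 m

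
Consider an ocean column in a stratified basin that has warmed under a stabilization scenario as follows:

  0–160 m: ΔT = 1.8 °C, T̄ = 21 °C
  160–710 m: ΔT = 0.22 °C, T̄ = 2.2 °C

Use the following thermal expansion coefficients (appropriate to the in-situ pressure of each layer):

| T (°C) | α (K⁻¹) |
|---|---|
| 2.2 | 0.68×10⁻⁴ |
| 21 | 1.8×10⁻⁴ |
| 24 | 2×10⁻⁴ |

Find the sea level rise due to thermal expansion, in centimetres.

Δh = 6.01 cm

Layer 1 at 21 °C → α = 1.8×10⁻⁴ K⁻¹
Layer 2 at 2.2 °C → α = 0.68×10⁻⁴ K⁻¹
0–160 m: 1.8×10⁻⁴ × 160 × 1.8 = 0.05184 m
160–710 m: 550 × 0.22 × 0.68×10⁻⁴ = 0.008228 m
Δh = 0.05184 + 0.008228 = 0.060068 m ≈ 6.01 cm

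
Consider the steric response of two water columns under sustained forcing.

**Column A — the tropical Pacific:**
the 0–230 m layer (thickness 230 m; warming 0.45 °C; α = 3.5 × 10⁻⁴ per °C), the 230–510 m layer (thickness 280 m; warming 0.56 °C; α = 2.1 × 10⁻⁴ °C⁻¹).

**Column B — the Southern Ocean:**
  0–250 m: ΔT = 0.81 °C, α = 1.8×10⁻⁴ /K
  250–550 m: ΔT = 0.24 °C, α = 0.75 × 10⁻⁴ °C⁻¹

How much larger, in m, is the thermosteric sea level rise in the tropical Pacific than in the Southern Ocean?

Δh_A − Δh_B ≈ 0.0273 m

A Layer 1: 3.5×10⁻⁴ × 0.45 × 230 = 0.036225 m
A 230–510 m: 0.56 × 2.1×10⁻⁴ × 280 = 0.032928 m
A total: 0.069153 m
B Layer 1: 0.81 × 1.8×10⁻⁴ × 250 = 0.03645 m
B Layer 2: 0.75×10⁻⁴ × 300 × 0.24 = 0.00540 m
B total: 0.04185 m
Difference: 0.069153 − 0.04185 = 0.027303 m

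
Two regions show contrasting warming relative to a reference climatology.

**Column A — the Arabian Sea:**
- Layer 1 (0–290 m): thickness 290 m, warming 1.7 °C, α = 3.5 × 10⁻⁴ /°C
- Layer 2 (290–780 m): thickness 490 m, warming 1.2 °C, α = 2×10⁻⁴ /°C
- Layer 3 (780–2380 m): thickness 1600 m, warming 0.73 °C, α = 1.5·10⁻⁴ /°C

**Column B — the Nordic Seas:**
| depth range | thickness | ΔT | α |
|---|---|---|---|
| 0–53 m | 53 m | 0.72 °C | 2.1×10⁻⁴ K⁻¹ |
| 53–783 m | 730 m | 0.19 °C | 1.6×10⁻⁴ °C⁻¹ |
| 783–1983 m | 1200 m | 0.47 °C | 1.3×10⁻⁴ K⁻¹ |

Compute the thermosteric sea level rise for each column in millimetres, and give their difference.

Δh_A ≈ 470 mm, Δh_B ≈ 100 mm; difference ≈ 360 mm

A 3.5×10⁻⁴ × 1.7 × 290 = 0.17255 m
A Layer 2: 1.2 × 2×10⁻⁴ × 490 = 0.11760 m
A 780–2380 m: 1.5×10⁻⁴ × 1600 × 0.73 = 0.17520 m
A total: 0.46535 m
B 2.1×10⁻⁴ × 53 × 0.72 = 0.0080136 m
B 1.6×10⁻⁴ × 0.19 × 730 = 0.022192 m
B Layer 3: 1200 × 1.3×10⁻⁴ × 0.47 = 0.07332 m
B total: 0.1035256 m
Difference: 0.46535 − 0.1035256 = 0.3618244 m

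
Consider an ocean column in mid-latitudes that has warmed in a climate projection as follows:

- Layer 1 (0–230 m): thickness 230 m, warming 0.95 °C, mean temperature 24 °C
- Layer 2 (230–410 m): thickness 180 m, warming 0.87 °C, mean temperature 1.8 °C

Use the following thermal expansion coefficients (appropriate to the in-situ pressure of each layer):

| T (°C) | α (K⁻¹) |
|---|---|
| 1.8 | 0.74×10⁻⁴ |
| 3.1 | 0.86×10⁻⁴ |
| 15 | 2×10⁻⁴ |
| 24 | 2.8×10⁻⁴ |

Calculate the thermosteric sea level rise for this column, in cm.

Layer 1 at 24 °C → α = 2.8×10⁻⁴ K⁻¹
Layer 2 at 1.8 °C → α = 0.74×10⁻⁴ K⁻¹
0–230 m: 230 × 0.95 × 2.8×10⁻⁴ = 0.06118 m
180 × 0.87 × 0.74×10⁻⁴ = 0.0115884 m
Δh = 0.06118 + 0.0115884 = 0.0727684 m

Δh = 7.28 cm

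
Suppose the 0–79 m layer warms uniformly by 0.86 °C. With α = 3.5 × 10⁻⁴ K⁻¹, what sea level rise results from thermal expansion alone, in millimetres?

Δh = αΔT·H = 3.5×10⁻⁴ × 0.86 × 79 = 0.023779 m

Δh = 23.8 mm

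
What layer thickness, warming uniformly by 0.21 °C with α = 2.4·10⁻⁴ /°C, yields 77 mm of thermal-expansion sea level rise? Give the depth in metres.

H ≈ 1530 m

H = Δh/(αΔT) = 0.077 / (2.4×10⁻⁴ × 0.21) ≈ 1528 m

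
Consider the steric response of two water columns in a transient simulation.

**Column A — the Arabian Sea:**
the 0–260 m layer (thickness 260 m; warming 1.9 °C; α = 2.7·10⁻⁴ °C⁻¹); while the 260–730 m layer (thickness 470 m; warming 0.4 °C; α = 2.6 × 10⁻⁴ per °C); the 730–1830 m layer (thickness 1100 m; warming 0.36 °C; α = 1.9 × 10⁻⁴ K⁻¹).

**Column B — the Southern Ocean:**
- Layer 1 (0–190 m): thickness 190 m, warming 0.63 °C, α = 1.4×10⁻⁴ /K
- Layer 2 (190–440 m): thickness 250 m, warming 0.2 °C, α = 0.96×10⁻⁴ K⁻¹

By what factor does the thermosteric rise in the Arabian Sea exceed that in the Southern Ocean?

≈ 12×

A Layer 1: 2.7×10⁻⁴ × 1.9 × 260 = 0.13338 m
A Layer 2: 0.4 × 470 × 2.6×10⁻⁴ = 0.04888 m
A 1100 × 1.9×10⁻⁴ × 0.36 = 0.07524 m
A total: 0.25750 m
B Layer 1: 1.4×10⁻⁴ × 190 × 0.63 = 0.016758 m
B Layer 2: 250 × 0.2 × 0.96×10⁻⁴ = 0.00480 m
B total: 0.021558 m
Ratio: 0.25750 / 0.021558 ≈ 11.94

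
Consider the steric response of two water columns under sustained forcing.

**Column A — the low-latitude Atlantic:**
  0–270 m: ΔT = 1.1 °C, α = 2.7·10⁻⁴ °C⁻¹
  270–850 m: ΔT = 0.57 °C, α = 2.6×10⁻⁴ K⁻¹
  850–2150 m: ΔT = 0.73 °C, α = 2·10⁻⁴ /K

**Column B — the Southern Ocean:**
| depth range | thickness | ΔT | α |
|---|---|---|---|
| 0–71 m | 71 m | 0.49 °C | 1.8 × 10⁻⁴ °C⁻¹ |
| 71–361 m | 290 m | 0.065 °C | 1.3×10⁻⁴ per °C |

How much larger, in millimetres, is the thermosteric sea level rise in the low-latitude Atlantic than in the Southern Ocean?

350 mm larger

A 2.7×10⁻⁴ × 270 × 1.1 = 0.08019 m
A Layer 2: 2.6×10⁻⁴ × 580 × 0.57 = 0.085956 m
A 2×10⁻⁴ × 0.73 × 1300 = 0.18980 m
A total: 0.355946 m
B Layer 1: 71 × 1.8×10⁻⁴ × 0.49 = 0.0062622 m
B 1.3×10⁻⁴ × 0.065 × 290 = 0.0024505 m
B total: 0.0087127 m
Difference: 0.355946 − 0.0087127 = 0.3472333 m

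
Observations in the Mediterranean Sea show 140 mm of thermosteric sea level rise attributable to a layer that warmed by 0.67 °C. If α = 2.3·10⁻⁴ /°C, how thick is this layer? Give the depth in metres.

H = Δh/(αΔT) = 0.14 / (2.3×10⁻⁴ × 0.67) ≈ 908.5 m

about 909 m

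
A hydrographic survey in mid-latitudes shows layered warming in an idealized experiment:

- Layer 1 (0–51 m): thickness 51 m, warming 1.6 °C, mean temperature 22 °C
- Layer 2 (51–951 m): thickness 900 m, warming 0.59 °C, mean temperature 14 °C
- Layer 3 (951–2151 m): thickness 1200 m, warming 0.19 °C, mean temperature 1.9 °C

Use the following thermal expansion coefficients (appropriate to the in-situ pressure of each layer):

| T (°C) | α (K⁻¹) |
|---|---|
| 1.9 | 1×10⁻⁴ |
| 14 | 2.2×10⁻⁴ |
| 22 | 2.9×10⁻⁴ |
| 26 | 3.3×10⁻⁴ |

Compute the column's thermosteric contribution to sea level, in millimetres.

Δh = 163 mm

Layer 1 at 22 °C → α = 2.9×10⁻⁴ K⁻¹
Layer 2 at 14 °C → α = 2.2×10⁻⁴ K⁻¹
Layer 3 at 1.9 °C → α = 1×10⁻⁴ K⁻¹
Layer 1: 51 × 2.9×10⁻⁴ × 1.6 = 0.023664 m
Layer 2: 0.59 × 900 × 2.2×10⁻⁴ = 0.11682 m
1×10⁻⁴ × 1200 × 0.19 = 0.02280 m
Δh = 0.023664 + 0.11682 + 0.02280 = 0.163284 m ≈ 163 mm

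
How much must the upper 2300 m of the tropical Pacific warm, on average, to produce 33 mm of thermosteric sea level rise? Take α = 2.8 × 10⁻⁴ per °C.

ΔT = Δh/(αH) = 0.033 / (2.8×10⁻⁴ × 2300) ≈ 0.05124 K

0.0512 K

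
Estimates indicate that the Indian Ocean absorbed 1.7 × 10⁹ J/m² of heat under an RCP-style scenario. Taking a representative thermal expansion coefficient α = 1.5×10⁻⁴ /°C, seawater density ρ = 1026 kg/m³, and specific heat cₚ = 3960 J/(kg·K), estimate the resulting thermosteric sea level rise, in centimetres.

Δh = αQ/(ρcₚ) = 1.5×10⁻⁴ × 1.7×10⁹ / (1026 × 3960) ≈ 0.062762 m

about 6.28 cm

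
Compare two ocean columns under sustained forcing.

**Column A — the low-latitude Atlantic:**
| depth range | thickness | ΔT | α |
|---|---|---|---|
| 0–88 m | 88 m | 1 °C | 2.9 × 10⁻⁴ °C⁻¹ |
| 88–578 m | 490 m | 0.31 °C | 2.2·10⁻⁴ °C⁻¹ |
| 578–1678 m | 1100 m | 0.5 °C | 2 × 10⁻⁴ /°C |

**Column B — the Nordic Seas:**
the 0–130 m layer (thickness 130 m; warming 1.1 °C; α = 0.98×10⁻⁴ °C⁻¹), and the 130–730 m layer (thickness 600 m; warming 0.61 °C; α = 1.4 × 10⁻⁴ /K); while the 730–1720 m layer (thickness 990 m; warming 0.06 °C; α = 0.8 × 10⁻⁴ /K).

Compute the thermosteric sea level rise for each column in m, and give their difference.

A: 0.17 m; B: 0.070 m; difference 0.099 m

A 2.9×10⁻⁴ × 88 × 1 = 0.02552 m
A 88–578 m: 2.2×10⁻⁴ × 490 × 0.31 = 0.033418 m
A 578–1678 m: 2×10⁻⁴ × 0.5 × 1100 = 0.11000 m
A total: 0.168938 m
B 0.98×10⁻⁴ × 130 × 1.1 = 0.014014 m
B 600 × 1.4×10⁻⁴ × 0.61 = 0.05124 m
B 730–1720 m: 0.06 × 0.8×10⁻⁴ × 990 = 0.004752 m
B total: 0.070006 m
Difference: 0.168938 − 0.070006 = 0.098932 m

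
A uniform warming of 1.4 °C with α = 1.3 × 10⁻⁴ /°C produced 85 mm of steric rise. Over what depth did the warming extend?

H = Δh/(αΔT) = 0.085 / (1.3×10⁻⁴ × 1.4) ≈ 467.0 m

about 467 m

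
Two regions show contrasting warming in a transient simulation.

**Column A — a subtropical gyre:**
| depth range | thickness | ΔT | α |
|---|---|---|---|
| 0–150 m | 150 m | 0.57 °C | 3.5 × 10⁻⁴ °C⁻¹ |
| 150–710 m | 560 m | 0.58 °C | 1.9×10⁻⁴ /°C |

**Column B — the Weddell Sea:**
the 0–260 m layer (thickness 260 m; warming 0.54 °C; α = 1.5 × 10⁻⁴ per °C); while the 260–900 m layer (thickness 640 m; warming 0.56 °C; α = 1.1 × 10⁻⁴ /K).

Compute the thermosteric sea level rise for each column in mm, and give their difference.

Δh_A ≈ 91.6 mm, Δh_B ≈ 60.5 mm; difference ≈ 31.2 mm

A 3.5×10⁻⁴ × 150 × 0.57 = 0.029925 m
A 150–710 m: 0.58 × 560 × 1.9×10⁻⁴ = 0.061712 m
A total: 0.091637 m
B 260 × 1.5×10⁻⁴ × 0.54 = 0.02106 m
B 1.1×10⁻⁴ × 640 × 0.56 = 0.039424 m
B total: 0.060484 m
Difference: 0.091637 − 0.060484 = 0.031153 m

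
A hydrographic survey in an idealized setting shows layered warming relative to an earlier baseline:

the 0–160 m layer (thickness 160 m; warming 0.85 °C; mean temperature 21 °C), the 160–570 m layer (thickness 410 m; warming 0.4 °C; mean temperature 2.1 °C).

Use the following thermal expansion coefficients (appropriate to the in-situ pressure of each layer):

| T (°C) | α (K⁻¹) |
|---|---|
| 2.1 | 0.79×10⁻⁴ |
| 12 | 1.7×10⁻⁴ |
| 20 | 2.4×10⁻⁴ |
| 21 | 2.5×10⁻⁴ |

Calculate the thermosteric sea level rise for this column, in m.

Layer 1 at 21 °C → α = 2.5×10⁻⁴ K⁻¹
Layer 2 at 2.1 °C → α = 0.79×10⁻⁴ K⁻¹
160 × 0.85 × 2.5×10⁻⁴ = 0.03400 m
Layer 2: 0.4 × 0.79×10⁻⁴ × 410 = 0.012956 m
Δh = 0.03400 + 0.012956 = 0.046956 m

0.047 m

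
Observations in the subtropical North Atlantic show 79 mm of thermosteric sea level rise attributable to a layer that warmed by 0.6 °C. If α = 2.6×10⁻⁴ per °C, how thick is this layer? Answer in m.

H = Δh/(αΔT) = 0.079 / (2.6×10⁻⁴ × 0.6) ≈ 506.4 m

H ≈ 506 m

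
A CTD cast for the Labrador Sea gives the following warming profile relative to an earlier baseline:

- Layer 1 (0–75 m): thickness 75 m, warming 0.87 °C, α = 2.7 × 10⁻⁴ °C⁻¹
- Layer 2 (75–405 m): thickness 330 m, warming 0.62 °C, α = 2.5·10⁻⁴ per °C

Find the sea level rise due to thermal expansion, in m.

0.0688 m of thermosteric rise

75 × 0.87 × 2.7×10⁻⁴ = 0.0176175 m
0.62 × 2.5×10⁻⁴ × 330 = 0.05115 m
Δh = 0.0176175 + 0.05115 = 0.0687675 m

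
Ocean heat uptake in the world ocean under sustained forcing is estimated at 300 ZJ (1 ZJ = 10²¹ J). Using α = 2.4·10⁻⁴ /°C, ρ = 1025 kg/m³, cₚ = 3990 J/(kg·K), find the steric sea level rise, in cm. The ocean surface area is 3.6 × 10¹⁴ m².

Δh ≈ 4.89 cm

Per unit area: Q = 300×10²¹ / (3.6×10¹⁴) ≈ 8.333×10⁸ J/m²
Δh = αQ/(ρcₚ) = 2.4×10⁻⁴ × 8.333×10⁸ / (1025 × 3990) ≈ 0.048901 m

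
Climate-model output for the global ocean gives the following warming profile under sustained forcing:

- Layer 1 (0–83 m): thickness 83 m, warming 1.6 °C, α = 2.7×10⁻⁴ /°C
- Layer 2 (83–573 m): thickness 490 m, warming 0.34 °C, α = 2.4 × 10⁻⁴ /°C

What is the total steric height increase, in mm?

Δh ≈ 75.8 mm

0–83 m: 83 × 1.6 × 2.7×10⁻⁴ = 0.035856 m
83–573 m: 490 × 0.34 × 2.4×10⁻⁴ = 0.039984 m
Δh = 0.035856 + 0.039984 = 0.07584 m ≈ 75.8 mm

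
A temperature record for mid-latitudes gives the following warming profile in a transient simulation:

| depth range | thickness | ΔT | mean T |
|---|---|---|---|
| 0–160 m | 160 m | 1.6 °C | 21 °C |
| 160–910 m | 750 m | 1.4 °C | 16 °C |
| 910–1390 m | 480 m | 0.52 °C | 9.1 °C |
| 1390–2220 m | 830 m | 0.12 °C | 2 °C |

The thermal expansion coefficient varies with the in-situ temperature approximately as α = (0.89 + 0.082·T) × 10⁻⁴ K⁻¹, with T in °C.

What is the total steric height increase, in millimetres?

Layer 1: α = (0.89 + 0.082×21)×10⁻⁴ = 2.612×10⁻⁴ K⁻¹
Layer 2: α = (0.89 + 0.082×16)×10⁻⁴ = 2.202×10⁻⁴ K⁻¹
Layer 3: α = (0.89 + 0.082×9.1)×10⁻⁴ = 1.6362×10⁻⁴ K⁻¹
Layer 4: α = (0.89 + 0.082×2)×10⁻⁴ = 1.054×10⁻⁴ K⁻¹
Layer 1: 2.612×10⁻⁴ × 160 × 1.6 = 0.0668672 m
750 × 1.4 × 2.202×10⁻⁴ = 0.23121 m
Layer 3: 480 × 0.52 × 1.6362×10⁻⁴ = 0.040839552 m
1.054×10⁻⁴ × 0.12 × 830 = 0.01049784 m
Δh = 0.0668672 + 0.23121 + 0.040839552 + 0.01049784 = 0.349414592 m

349 mm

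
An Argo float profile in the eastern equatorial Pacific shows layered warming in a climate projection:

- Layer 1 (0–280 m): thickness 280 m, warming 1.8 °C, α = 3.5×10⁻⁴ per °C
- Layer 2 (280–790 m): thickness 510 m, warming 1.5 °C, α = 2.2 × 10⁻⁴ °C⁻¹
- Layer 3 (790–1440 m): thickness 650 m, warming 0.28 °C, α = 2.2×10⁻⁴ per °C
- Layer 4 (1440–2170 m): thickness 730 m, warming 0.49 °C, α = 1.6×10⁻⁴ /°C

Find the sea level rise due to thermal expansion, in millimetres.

440 mm

3.5×10⁻⁴ × 280 × 1.8 = 0.17640 m
2.2×10⁻⁴ × 510 × 1.5 = 0.16830 m
Layer 3: 0.28 × 2.2×10⁻⁴ × 650 = 0.04004 m
1440–2170 m: 0.49 × 1.6×10⁻⁴ × 730 = 0.057232 m
Δh = 0.17640 + 0.16830 + 0.04004 + 0.057232 = 0.441972 m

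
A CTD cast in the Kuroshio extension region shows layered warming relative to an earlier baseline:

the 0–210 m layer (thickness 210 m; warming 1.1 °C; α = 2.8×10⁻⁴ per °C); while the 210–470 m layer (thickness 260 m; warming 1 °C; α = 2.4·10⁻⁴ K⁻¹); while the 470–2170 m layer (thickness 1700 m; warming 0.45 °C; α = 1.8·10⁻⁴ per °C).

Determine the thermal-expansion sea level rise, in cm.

2.8×10⁻⁴ × 1.1 × 210 = 0.06468 m
210–470 m: 1 × 2.4×10⁻⁴ × 260 = 0.06240 m
0.45 × 1700 × 1.8×10⁻⁴ = 0.13770 m
Δh = 0.06468 + 0.06240 + 0.13770 = 0.26478 m

26 cm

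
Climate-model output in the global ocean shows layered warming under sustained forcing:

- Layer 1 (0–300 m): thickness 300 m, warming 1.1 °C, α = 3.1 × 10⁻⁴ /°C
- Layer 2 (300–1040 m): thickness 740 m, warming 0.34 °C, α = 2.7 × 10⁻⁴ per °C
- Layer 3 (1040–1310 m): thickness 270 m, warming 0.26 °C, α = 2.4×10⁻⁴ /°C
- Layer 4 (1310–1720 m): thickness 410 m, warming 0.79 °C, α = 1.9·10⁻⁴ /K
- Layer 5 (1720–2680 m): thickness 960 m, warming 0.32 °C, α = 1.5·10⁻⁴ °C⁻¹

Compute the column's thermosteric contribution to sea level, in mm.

Δh ≈ 290 mm

Layer 1: 300 × 3.1×10⁻⁴ × 1.1 = 0.10230 m
0.34 × 2.7×10⁻⁴ × 740 = 0.067932 m
Layer 3: 270 × 2.4×10⁻⁴ × 0.26 = 0.016848 m
1310–1720 m: 0.79 × 410 × 1.9×10⁻⁴ = 0.061541 m
1.5×10⁻⁴ × 0.32 × 960 = 0.04608 m
Δh = 0.10230 + 0.067932 + 0.016848 + 0.061541 + 0.04608 = 0.294701 m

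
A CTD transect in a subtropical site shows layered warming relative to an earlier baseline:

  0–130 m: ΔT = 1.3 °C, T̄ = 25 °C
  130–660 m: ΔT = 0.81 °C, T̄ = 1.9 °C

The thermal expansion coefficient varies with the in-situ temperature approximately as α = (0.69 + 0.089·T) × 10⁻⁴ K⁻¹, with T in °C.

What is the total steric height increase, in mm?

Layer 1: α = (0.69 + 0.089×25)×10⁻⁴ = 2.915×10⁻⁴ K⁻¹
Layer 2: α = (0.69 + 0.089×1.9)×10⁻⁴ = 0.8591×10⁻⁴ K⁻¹
2.915×10⁻⁴ × 1.3 × 130 = 0.0492635 m
Layer 2: 0.8591×10⁻⁴ × 0.81 × 530 = 0.036881163 m
Δh = 0.0492635 + 0.036881163 = 0.086144663 m

Δh ≈ 86.1 mm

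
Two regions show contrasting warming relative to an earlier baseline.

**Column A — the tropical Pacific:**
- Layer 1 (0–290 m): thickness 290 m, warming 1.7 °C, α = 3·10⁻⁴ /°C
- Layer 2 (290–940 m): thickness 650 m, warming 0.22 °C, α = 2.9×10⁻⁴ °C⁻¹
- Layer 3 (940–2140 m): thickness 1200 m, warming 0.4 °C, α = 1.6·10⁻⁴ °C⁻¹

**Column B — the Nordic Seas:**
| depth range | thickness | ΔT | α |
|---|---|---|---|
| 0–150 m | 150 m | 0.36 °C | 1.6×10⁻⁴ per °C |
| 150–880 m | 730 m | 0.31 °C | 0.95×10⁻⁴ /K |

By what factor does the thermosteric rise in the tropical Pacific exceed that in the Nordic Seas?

8.8

A Layer 1: 290 × 3×10⁻⁴ × 1.7 = 0.14790 m
A 0.22 × 650 × 2.9×10⁻⁴ = 0.04147 m
A Layer 3: 1.6×10⁻⁴ × 0.4 × 1200 = 0.07680 m
A total: 0.26617 m
B 0–150 m: 1.6×10⁻⁴ × 150 × 0.36 = 0.00864 m
B 0.31 × 0.95×10⁻⁴ × 730 = 0.0214985 m
B total: 0.0301385 m
Ratio: 0.26617 / 0.0301385 ≈ 8.832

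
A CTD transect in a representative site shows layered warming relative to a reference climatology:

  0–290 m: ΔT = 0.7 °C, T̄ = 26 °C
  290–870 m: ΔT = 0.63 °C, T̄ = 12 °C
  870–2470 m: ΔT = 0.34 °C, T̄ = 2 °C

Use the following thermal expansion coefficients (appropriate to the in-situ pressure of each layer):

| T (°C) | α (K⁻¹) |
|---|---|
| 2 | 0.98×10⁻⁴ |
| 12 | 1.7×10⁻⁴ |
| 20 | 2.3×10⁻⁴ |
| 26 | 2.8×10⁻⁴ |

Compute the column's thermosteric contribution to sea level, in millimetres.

about 172 mm

Layer 1 at 26 °C → α = 2.8×10⁻⁴ K⁻¹
Layer 2 at 12 °C → α = 1.7×10⁻⁴ K⁻¹
Layer 3 at 2 °C → α = 0.98×10⁻⁴ K⁻¹
2.8×10⁻⁴ × 0.7 × 290 = 0.05684 m
0.63 × 1.7×10⁻⁴ × 580 = 0.062118 m
0.34 × 0.98×10⁻⁴ × 1600 = 0.053312 m
Δh = 0.05684 + 0.062118 + 0.053312 = 0.17227 m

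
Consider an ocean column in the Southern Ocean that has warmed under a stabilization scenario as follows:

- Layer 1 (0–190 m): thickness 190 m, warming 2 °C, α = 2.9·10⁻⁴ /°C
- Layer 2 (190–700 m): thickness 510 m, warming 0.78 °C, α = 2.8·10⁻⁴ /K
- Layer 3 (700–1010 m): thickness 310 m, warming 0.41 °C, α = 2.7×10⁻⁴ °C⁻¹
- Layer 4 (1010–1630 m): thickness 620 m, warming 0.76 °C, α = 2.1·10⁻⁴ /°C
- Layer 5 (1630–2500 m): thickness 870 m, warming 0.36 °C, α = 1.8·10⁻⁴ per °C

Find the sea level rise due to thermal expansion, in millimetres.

411 mm of thermosteric rise

0–190 m: 2.9×10⁻⁴ × 190 × 2 = 0.11020 m
190–700 m: 0.78 × 2.8×10⁻⁴ × 510 = 0.111384 m
2.7×10⁻⁴ × 310 × 0.41 = 0.034317 m
0.76 × 620 × 2.1×10⁻⁴ = 0.098952 m
870 × 0.36 × 1.8×10⁻⁴ = 0.056376 m
Δh = 0.11020 + 0.111384 + 0.034317 + 0.098952 + 0.056376 = 0.411229 m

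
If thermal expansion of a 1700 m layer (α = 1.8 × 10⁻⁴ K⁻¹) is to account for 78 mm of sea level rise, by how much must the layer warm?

about 0.255 °C

ΔT = Δh/(αH) = 0.078 / (1.8×10⁻⁴ × 1700) ≈ 0.2549 °C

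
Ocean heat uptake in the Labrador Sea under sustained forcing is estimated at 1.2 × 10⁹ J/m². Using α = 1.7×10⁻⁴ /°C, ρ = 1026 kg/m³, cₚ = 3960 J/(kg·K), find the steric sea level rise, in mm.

Δh = αQ/(ρcₚ) = 1.7×10⁻⁴ × 1.2×10⁹ / (1026 × 3960) ≈ 0.05021 m

Δh ≈ 50.2 mm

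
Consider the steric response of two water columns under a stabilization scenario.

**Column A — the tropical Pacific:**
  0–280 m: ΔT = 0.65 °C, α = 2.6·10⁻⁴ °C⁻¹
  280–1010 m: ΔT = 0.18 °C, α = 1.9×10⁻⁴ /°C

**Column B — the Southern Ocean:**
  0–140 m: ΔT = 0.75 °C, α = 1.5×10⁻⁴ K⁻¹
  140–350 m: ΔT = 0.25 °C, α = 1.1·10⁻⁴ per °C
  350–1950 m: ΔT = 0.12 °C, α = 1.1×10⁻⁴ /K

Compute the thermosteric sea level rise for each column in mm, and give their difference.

Δh_A ≈ 72 mm, Δh_B ≈ 43 mm; difference ≈ 30 mm

A Layer 1: 280 × 2.6×10⁻⁴ × 0.65 = 0.04732 m
A 1.9×10⁻⁴ × 0.18 × 730 = 0.024966 m
A total: 0.072286 m
B 0–140 m: 0.75 × 140 × 1.5×10⁻⁴ = 0.01575 m
B 140–350 m: 210 × 1.1×10⁻⁴ × 0.25 = 0.005775 m
B 1.1×10⁻⁴ × 0.12 × 1600 = 0.02112 m
B total: 0.042645 m
Difference: 0.072286 − 0.042645 = 0.029641 m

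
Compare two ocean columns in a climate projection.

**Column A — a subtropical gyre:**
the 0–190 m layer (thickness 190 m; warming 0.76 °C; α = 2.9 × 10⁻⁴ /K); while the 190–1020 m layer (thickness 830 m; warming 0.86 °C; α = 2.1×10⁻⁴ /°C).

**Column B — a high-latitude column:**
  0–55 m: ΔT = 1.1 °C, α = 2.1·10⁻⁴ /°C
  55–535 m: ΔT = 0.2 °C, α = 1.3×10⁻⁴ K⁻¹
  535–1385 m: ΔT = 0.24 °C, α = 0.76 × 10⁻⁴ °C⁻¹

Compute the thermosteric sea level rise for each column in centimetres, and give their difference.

A 0–190 m: 2.9×10⁻⁴ × 190 × 0.76 = 0.041876 m
A 190–1020 m: 2.1×10⁻⁴ × 0.86 × 830 = 0.149898 m
A total: 0.191774 m
B 2.1×10⁻⁴ × 1.1 × 55 = 0.012705 m
B 480 × 1.3×10⁻⁴ × 0.2 = 0.01248 m
B Layer 3: 0.24 × 0.76×10⁻⁴ × 850 = 0.015504 m
B total: 0.040689 m
Difference: 0.191774 − 0.040689 = 0.151085 m

A: 19.2 cm; B: 4.07 cm; difference 15.1 cm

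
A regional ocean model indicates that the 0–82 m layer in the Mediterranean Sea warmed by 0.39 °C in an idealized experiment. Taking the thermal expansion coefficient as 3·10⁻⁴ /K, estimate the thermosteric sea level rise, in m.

Δh ≈ 0.0096 m

Δh = αΔT·H = 3×10⁻⁴ × 0.39 × 82 = 0.009594 m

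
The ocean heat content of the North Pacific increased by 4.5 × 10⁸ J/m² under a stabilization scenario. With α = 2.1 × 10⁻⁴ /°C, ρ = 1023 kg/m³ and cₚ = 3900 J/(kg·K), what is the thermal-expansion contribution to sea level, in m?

0.024 m of thermosteric rise

Δh = αQ/(ρcₚ) = 2.1×10⁻⁴ × 4.5×10⁸ / (1023 × 3900) ≈ 0.023686 m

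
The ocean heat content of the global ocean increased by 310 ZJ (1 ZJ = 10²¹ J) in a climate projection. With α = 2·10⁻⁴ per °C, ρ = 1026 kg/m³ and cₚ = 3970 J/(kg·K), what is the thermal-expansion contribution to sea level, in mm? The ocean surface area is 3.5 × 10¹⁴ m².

43 mm

Per unit area: Q = 310×10²¹ / (3.5×10¹⁴) ≈ 8.857×10⁸ J/m²
Δh = αQ/(ρcₚ) = 2×10⁻⁴ × 8.857×10⁸ / (1026 × 3970) ≈ 0.043489 m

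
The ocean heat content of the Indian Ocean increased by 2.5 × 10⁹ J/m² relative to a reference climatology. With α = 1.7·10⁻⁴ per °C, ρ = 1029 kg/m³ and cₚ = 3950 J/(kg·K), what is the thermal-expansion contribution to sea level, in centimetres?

Δh = αQ/(ρcₚ) = 1.7×10⁻⁴ × 2.5×10⁹ / (1029 × 3950) ≈ 0.10456 m

10.5 cm of thermosteric rise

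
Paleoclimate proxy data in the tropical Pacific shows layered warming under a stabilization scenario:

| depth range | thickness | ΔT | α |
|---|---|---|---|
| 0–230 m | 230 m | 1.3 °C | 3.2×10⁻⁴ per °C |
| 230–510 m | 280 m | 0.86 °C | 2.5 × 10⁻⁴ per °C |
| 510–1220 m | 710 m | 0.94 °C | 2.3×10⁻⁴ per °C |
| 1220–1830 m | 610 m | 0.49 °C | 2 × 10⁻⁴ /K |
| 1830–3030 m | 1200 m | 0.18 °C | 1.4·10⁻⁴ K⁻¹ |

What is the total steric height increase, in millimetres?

0–230 m: 3.2×10⁻⁴ × 230 × 1.3 = 0.09568 m
230–510 m: 280 × 2.5×10⁻⁴ × 0.86 = 0.06020 m
Layer 3: 710 × 0.94 × 2.3×10⁻⁴ = 0.153502 m
1220–1830 m: 2×10⁻⁴ × 610 × 0.49 = 0.05978 m
1830–3030 m: 1200 × 1.4×10⁻⁴ × 0.18 = 0.03024 m
Δh = 0.09568 + 0.06020 + 0.153502 + 0.05978 + 0.03024 = 0.399402 m

about 400 mm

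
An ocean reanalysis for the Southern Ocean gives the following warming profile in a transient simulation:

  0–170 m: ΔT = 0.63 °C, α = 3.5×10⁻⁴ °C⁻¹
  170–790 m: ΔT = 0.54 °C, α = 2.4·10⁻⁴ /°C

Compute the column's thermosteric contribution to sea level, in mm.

0–170 m: 170 × 3.5×10⁻⁴ × 0.63 = 0.037485 m
170–790 m: 620 × 2.4×10⁻⁴ × 0.54 = 0.080352 m
Δh = 0.037485 + 0.080352 = 0.117837 m

Δh = 118 mm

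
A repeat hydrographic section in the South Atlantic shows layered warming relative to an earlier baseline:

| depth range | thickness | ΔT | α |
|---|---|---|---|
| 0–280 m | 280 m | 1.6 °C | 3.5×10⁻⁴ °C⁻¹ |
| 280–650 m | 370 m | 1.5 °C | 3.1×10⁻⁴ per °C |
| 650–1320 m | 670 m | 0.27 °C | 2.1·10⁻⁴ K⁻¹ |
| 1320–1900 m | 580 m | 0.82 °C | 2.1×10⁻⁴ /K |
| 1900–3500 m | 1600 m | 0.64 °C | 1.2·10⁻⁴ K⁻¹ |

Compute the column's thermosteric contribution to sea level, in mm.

280 × 3.5×10⁻⁴ × 1.6 = 0.15680 m
280–650 m: 370 × 1.5 × 3.1×10⁻⁴ = 0.17205 m
650–1320 m: 670 × 2.1×10⁻⁴ × 0.27 = 0.037989 m
2.1×10⁻⁴ × 0.82 × 580 = 0.099876 m
1900–3500 m: 0.64 × 1.2×10⁻⁴ × 1600 = 0.12288 m
Δh = 0.15680 + 0.17205 + 0.037989 + 0.099876 + 0.12288 = 0.589595 m

590 mm of thermosteric rise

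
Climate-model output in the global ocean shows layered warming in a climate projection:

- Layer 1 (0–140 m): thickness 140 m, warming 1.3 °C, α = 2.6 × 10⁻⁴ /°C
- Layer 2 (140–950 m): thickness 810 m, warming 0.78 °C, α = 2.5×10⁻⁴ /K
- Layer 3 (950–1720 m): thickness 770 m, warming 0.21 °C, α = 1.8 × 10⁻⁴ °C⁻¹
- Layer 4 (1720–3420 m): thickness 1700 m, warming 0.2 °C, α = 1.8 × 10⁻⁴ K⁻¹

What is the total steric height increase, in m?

2.6×10⁻⁴ × 1.3 × 140 = 0.04732 m
Layer 2: 810 × 2.5×10⁻⁴ × 0.78 = 0.15795 m
Layer 3: 1.8×10⁻⁴ × 0.21 × 770 = 0.029106 m
1700 × 1.8×10⁻⁴ × 0.2 = 0.06120 m
Δh = 0.04732 + 0.15795 + 0.029106 + 0.06120 = 0.295576 m

Δh ≈ 0.296 m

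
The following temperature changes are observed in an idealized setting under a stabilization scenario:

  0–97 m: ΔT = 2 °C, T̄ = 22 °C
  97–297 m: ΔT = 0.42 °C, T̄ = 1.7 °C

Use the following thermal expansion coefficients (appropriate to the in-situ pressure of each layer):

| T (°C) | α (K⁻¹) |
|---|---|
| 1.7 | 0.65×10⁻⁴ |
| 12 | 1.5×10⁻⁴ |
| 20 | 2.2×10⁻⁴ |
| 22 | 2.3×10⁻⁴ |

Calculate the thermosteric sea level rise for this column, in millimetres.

Layer 1 at 22 °C → α = 2.3×10⁻⁴ K⁻¹
Layer 2 at 1.7 °C → α = 0.65×10⁻⁴ K⁻¹
2 × 97 × 2.3×10⁻⁴ = 0.04462 m
Layer 2: 0.65×10⁻⁴ × 200 × 0.42 = 0.00546 m
Δh = 0.04462 + 0.00546 = 0.05008 m

about 50.1 mm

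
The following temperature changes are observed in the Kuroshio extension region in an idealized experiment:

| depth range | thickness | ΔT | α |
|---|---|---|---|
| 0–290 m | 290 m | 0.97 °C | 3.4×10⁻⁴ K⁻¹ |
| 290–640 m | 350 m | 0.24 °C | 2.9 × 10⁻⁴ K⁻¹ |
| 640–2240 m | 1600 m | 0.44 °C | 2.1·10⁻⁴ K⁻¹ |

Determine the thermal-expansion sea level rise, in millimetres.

268 mm of thermosteric rise

0–290 m: 290 × 3.4×10⁻⁴ × 0.97 = 0.095642 m
Layer 2: 0.24 × 2.9×10⁻⁴ × 350 = 0.02436 m
1600 × 0.44 × 2.1×10⁻⁴ = 0.14784 m
Δh = 0.095642 + 0.02436 + 0.14784 = 0.267842 m ≈ 268 mm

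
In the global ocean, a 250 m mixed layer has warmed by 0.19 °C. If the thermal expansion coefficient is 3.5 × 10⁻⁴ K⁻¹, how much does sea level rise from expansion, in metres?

0.017 m

Δh = αΔT·H = 3.5×10⁻⁴ × 0.19 × 250 = 0.016625 m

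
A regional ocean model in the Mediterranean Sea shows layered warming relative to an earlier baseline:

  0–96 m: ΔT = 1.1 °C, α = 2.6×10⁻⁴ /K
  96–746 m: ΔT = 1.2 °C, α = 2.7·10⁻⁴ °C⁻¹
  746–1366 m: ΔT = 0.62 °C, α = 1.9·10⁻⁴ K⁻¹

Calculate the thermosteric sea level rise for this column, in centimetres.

about 31.1 cm

2.6×10⁻⁴ × 96 × 1.1 = 0.027456 m
2.7×10⁻⁴ × 650 × 1.2 = 0.21060 m
Layer 3: 1.9×10⁻⁴ × 620 × 0.62 = 0.073036 m
Δh = 0.027456 + 0.21060 + 0.073036 = 0.311092 m ≈ 31.1 cm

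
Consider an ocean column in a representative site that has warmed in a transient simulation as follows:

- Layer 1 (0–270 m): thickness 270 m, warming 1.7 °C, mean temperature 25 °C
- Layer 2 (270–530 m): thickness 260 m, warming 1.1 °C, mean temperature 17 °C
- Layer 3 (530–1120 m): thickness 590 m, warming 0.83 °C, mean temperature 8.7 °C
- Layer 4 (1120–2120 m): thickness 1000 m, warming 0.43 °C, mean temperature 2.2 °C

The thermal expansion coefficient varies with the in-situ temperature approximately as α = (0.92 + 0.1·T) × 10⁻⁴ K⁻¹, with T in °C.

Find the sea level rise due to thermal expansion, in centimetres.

36.9 cm of thermosteric rise

Layer 1: α = (0.92 + 0.1×25)×10⁻⁴ = 3.42×10⁻⁴ K⁻¹
Layer 2: α = (0.92 + 0.1×17)×10⁻⁴ = 2.62×10⁻⁴ K⁻¹
Layer 3: α = (0.92 + 0.1×8.7)×10⁻⁴ = 1.79×10⁻⁴ K⁻¹
Layer 4: α = (0.92 + 0.1×2.2)×10⁻⁴ = 1.14×10⁻⁴ K⁻¹
Layer 1: 3.42×10⁻⁴ × 1.7 × 270 = 0.156978 m
2.62×10⁻⁴ × 1.1 × 260 = 0.074932 m
590 × 0.83 × 1.79×10⁻⁴ = 0.0876563 m
1000 × 0.43 × 1.14×10⁻⁴ = 0.04902 m
Δh = 0.156978 + 0.074932 + 0.0876563 + 0.04902 = 0.3685863 m ≈ 36.9 cm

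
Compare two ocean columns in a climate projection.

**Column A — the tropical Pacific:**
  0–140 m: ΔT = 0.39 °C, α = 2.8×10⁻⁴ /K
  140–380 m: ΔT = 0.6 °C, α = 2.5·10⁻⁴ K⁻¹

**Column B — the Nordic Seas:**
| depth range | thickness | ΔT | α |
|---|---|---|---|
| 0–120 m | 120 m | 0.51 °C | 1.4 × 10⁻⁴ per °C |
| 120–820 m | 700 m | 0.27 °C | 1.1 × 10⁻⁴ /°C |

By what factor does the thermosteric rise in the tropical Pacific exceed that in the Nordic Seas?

a factor of 1.75

A 2.8×10⁻⁴ × 140 × 0.39 = 0.015288 m
A Layer 2: 2.5×10⁻⁴ × 0.6 × 240 = 0.03600 m
A total: 0.051288 m
B Layer 1: 0.51 × 120 × 1.4×10⁻⁴ = 0.008568 m
B 120–820 m: 0.27 × 1.1×10⁻⁴ × 700 = 0.02079 m
B total: 0.029358 m
Ratio: 0.051288 / 0.029358 ≈ 1.747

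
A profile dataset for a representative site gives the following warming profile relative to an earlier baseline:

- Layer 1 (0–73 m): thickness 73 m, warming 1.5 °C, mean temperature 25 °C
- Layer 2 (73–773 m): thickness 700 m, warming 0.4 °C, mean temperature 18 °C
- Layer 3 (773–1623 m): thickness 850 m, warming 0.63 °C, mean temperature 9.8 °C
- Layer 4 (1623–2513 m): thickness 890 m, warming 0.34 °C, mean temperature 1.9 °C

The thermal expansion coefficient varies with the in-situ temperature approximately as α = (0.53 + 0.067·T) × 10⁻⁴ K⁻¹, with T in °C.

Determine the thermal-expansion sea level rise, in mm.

Layer 1: α = (0.53 + 0.067×25)×10⁻⁴ = 2.205×10⁻⁴ K⁻¹
Layer 2: α = (0.53 + 0.067×18)×10⁻⁴ = 1.736×10⁻⁴ K⁻¹
Layer 3: α = (0.53 + 0.067×9.8)×10⁻⁴ = 1.1866×10⁻⁴ K⁻¹
Layer 4: α = (0.53 + 0.067×1.9)×10⁻⁴ = 0.6573×10⁻⁴ K⁻¹
Layer 1: 73 × 2.205×10⁻⁴ × 1.5 = 0.02414475 m
Layer 2: 0.4 × 700 × 1.736×10⁻⁴ = 0.048608 m
850 × 0.63 × 1.1866×10⁻⁴ = 0.06354243 m
1623–2513 m: 0.6573×10⁻⁴ × 0.34 × 890 = 0.019889898 m
Δh = 0.02414475 + 0.048608 + 0.06354243 + 0.019889898 = 0.156185078 m

Δh = 156 mm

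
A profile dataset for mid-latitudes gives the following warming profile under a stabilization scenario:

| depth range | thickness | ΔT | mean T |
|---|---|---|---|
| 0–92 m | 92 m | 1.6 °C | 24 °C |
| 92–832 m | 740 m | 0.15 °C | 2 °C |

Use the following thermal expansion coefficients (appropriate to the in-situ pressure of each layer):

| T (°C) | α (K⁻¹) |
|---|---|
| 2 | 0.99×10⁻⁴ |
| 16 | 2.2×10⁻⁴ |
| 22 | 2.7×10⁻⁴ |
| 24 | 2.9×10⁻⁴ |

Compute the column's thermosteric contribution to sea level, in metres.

Layer 1 at 24 °C → α = 2.9×10⁻⁴ K⁻¹
Layer 2 at 2 °C → α = 0.99×10⁻⁴ K⁻¹
1.6 × 92 × 2.9×10⁻⁴ = 0.042688 m
Layer 2: 0.15 × 0.99×10⁻⁴ × 740 = 0.010989 m
Δh = 0.042688 + 0.010989 = 0.053677 m ≈ 0.0537 m

Δh = 0.0537 m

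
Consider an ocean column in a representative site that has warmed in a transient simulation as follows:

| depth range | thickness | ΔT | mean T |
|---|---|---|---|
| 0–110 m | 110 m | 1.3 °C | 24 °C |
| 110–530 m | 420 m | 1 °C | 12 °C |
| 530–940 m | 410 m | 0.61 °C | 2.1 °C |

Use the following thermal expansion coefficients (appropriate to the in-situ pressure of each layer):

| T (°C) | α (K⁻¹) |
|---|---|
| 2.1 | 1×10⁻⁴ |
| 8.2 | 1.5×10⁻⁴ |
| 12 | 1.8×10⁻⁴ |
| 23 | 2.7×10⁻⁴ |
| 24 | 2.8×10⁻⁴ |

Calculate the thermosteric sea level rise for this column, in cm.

Layer 1 at 24 °C → α = 2.8×10⁻⁴ K⁻¹
Layer 2 at 12 °C → α = 1.8×10⁻⁴ K⁻¹
Layer 3 at 2.1 °C → α = 1×10⁻⁴ K⁻¹
110 × 1.3 × 2.8×10⁻⁴ = 0.04004 m
110–530 m: 1 × 1.8×10⁻⁴ × 420 = 0.07560 m
530–940 m: 1×10⁻⁴ × 0.61 × 410 = 0.02501 m
Δh = 0.04004 + 0.07560 + 0.02501 = 0.14065 m

Δh ≈ 14.1 cm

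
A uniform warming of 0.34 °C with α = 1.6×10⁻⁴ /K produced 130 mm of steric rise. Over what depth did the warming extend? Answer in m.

H ≈ 2390 m

H = Δh/(αΔT) = 0.13 / (1.6×10⁻⁴ × 0.34) ≈ 2390 m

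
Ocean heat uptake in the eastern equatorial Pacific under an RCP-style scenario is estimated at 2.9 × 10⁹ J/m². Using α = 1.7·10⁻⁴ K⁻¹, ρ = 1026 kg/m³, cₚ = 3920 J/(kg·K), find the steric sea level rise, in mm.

Δh = αQ/(ρcₚ) = 1.7×10⁻⁴ × 2.9×10⁹ / (1026 × 3920) ≈ 0.12258 m

120 mm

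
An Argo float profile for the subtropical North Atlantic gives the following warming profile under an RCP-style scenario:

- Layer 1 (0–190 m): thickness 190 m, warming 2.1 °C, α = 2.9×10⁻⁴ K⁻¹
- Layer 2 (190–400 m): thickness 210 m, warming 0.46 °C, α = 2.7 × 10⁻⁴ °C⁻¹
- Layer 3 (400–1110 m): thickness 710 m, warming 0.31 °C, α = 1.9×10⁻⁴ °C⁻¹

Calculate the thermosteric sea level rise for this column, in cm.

2.1 × 2.9×10⁻⁴ × 190 = 0.11571 m
Layer 2: 0.46 × 210 × 2.7×10⁻⁴ = 0.026082 m
Layer 3: 0.31 × 1.9×10⁻⁴ × 710 = 0.041819 m
Δh = 0.11571 + 0.026082 + 0.041819 = 0.183611 m

18.4 cm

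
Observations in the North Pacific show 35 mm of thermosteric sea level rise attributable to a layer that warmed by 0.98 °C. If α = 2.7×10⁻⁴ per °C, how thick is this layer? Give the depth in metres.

H ≈ 130 m

H = Δh/(αΔT) = 0.035 / (2.7×10⁻⁴ × 0.98) ≈ 132.3 m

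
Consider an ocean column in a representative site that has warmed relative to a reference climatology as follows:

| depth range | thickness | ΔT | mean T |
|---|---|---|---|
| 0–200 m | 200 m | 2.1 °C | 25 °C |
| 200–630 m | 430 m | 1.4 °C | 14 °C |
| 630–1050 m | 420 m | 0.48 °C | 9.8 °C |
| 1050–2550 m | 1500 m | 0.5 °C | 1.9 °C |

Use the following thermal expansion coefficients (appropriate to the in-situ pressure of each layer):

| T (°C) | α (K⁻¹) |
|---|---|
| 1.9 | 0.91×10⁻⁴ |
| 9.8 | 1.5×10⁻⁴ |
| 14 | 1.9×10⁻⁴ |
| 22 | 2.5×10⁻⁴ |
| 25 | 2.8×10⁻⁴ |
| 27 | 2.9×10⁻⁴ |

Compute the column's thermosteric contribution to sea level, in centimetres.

about 33 cm

Layer 1 at 25 °C → α = 2.8×10⁻⁴ K⁻¹
Layer 2 at 14 °C → α = 1.9×10⁻⁴ K⁻¹
Layer 3 at 9.8 °C → α = 1.5×10⁻⁴ K⁻¹
Layer 4 at 1.9 °C → α = 0.91×10⁻⁴ K⁻¹
200 × 2.1 × 2.8×10⁻⁴ = 0.11760 m
Layer 2: 1.4 × 1.9×10⁻⁴ × 430 = 0.11438 m
0.48 × 420 × 1.5×10⁻⁴ = 0.03024 m
Layer 4: 1500 × 0.5 × 0.91×10⁻⁴ = 0.06825 m
Δh = 0.11760 + 0.11438 + 0.03024 + 0.06825 = 0.33047 m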